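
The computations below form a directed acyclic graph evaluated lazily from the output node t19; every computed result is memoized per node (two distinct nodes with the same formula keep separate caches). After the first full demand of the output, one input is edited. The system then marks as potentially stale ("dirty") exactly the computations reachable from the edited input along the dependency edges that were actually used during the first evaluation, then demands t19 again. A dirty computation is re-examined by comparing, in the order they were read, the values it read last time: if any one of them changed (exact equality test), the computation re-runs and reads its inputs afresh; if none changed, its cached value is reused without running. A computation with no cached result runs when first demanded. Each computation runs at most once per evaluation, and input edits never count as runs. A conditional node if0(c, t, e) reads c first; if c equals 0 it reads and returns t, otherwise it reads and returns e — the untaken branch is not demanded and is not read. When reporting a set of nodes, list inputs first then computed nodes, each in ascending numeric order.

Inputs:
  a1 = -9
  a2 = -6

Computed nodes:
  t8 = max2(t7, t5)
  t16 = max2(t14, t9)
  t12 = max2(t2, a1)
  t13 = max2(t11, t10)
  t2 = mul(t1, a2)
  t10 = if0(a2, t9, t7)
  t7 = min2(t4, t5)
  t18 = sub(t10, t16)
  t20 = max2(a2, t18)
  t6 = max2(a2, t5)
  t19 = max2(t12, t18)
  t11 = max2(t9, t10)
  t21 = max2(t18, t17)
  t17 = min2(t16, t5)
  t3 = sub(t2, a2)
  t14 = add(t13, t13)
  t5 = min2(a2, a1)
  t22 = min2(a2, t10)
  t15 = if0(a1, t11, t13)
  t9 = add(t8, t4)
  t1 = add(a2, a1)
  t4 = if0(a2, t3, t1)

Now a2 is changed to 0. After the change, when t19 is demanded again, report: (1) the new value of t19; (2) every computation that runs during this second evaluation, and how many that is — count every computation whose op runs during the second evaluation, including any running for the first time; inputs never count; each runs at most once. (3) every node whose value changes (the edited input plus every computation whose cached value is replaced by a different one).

Demanding t19 again yields 0.
16 computations run: t1, t2, t3, t4, t5, t7, t8, t9, t10, t11, t12, t13, t14, t16, t18, t19.
The nodes whose values change: a2, t1, t2, t4, t7, t9, t10, t11, t12, t13, t14, t16, t18, t19.
Note the branch switch — t3 had no cache and runs now for the first time.

First demand of the output computes:
  t1 = add(-6, -9) = -15
  t2 = mul(-15, -6) = 90
  t4 = if0(a2=-6 -> else branch t1) = -15
  t5 = min2(-6, -9) = -9
  t7 = min2(-15, -9) = -15
  t8 = max2(-15, -9) = -9
  t9 = add(-9, -15) = -24
  t10 = if0(a2=-6 -> else branch t7) = -15
  t11 = max2(-24, -15) = -15
  t12 = max2(90, -9) = 90
  t13 = max2(-15, -15) = -15
  t14 = add(-15, -15) = -30
  t16 = max2(-30, -24) = -24
  t18 = sub(-15, -24) = 9
  t19 = max2(90, 9) = 90

After the edit, cleaning proceeds:
  t1: a read changed (a2 -6->0) — executes, giving -9.
  t2: a read changed (t1 -15->-9; a2 -6->0) — executes, giving 0.
  t3: had never run; runs now, result 0.
  t4: a read changed (a2 -6->0; t1 -15->-9) — executes, giving 0.
  t5: a read changed (a2 -6->0) — executes, giving -9 — identical to its old value.
  t7: a read changed (t4 -15->0) — executes, giving -9.
  t8: a read changed (t7 -15->-9) — executes, giving -9 — identical to its old value.
  t9: a read changed (t4 -15->0) — executes, giving -9.
  t10: a read changed (a2 -6->0; t7 -15->-9) — executes, giving -9.
  t11: a read changed (t9 -24->-9; t10 -15->-9) — executes, giving -9.
  t12: a read changed (t2 90->0) — executes, giving 0.
  t13: a read changed (t11 -15->-9; t10 -15->-9) — executes, giving -9.
  t14: a read changed (t13 -15->-9; t13 -15->-9) — executes, giving -18.
  t16: a read changed (t14 -30->-18; t9 -24->-9) — executes, giving -9.
  t18: a read changed (t10 -15->-9; t16 -24->-9) — executes, giving 0.
  t19: a read changed (t12 90->0; t18 9->0) — executes, giving 0.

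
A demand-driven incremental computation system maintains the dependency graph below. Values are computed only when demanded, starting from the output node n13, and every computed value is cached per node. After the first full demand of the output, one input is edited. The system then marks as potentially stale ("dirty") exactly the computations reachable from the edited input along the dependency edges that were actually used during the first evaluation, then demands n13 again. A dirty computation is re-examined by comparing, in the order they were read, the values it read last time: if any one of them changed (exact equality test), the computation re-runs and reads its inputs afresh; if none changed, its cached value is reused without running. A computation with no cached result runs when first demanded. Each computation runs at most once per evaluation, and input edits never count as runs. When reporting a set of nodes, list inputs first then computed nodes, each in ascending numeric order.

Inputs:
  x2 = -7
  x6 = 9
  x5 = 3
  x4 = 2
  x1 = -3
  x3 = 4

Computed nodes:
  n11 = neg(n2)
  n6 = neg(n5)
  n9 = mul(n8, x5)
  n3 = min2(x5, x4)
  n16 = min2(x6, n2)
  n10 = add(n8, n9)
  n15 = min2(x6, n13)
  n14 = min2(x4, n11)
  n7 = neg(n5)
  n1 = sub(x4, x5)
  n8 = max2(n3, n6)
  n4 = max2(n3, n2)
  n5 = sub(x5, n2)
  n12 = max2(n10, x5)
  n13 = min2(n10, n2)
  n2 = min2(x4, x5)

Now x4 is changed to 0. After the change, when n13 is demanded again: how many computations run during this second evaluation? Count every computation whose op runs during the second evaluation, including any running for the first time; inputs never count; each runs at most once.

Computations that run: n2, n3, n5, n6, n8, n9, n10, n13 — 8 in total.

First evaluation (everything demanded from the output):
  n2 = min2(2, 3) = 2
  n3 = min2(3, 2) = 2
  n5 = sub(3, 2) = 1
  n6 = neg(1) = -1
  n8 = max2(2, -1) = 2
  n9 = mul(2, 3) = 6
  n10 = add(2, 6) = 8
  n13 = min2(8, 2) = 2

Propagation after the edit:
  n2: runs — x4 2->0; result 0.
  n3: runs — x4 2->0; result 0.
  n5: runs — n2 2->0; result 3.
  n6: runs — n5 1->3; result -3.
  n8: runs — n3 2->0; n6 -1->-3; result 0.
  n9: runs — n8 2->0; result 0.
  n10: runs — n8 2->0; n9 6->0; result 0.
  n13: runs — n10 8->0; n2 2->0; result 0.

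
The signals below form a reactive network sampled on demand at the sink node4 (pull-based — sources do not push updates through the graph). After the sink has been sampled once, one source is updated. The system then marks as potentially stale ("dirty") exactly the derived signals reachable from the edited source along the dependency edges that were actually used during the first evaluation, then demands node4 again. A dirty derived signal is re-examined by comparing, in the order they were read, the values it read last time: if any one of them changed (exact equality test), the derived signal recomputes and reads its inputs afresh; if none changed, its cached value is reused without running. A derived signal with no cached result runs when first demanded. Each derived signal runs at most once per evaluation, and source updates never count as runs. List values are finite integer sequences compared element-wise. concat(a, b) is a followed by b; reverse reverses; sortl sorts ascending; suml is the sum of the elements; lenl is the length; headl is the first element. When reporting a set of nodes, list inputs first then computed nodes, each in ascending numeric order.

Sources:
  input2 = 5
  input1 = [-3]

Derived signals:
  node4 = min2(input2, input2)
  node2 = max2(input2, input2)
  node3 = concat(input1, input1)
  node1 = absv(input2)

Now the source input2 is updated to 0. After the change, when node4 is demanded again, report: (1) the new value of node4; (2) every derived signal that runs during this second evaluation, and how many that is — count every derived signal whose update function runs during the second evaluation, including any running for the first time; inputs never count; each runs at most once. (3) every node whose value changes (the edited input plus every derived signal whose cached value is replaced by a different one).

node4 now evaluates to 0.
Run set: node4 (1 run).
Changed values: input2, node4.

Initial pass — values computed on the first demand:
  node4 = min2(5, 5) = 5

Second demand — change propagation:
  node4: re-runs because input2 5->0; input2 5->0; new result 0.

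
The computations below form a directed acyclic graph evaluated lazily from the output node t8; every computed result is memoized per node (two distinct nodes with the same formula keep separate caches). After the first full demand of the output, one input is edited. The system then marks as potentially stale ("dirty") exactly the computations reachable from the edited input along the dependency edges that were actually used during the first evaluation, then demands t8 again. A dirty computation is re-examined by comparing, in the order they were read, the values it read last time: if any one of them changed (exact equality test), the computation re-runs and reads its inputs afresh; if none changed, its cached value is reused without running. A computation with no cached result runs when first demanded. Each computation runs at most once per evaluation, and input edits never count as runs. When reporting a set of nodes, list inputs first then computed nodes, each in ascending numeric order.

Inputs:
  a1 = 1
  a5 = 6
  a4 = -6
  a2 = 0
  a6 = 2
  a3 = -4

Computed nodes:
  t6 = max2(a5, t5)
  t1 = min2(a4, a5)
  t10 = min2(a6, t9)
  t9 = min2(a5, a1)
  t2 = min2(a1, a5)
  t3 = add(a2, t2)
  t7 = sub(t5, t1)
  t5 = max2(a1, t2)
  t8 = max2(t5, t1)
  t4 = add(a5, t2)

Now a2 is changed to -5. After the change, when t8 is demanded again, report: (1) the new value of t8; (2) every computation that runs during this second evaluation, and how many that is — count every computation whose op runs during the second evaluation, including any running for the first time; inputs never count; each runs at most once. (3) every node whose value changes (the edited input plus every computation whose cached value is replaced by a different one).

Demanding t8 again yields 1.
0 computations run: none.
The nodes whose values change: a2.
Note the shortcut — a2 feeds only undemanded nodes, so no recomputation happens.

First demand of the output computes:
  t1 = min2(-6, 6) = -6
  t2 = min2(1, 6) = 1
  t5 = max2(1, 1) = 1
  t8 = max2(1, -6) = 1

After the edit, cleaning proceeds:
  a2 only reaches undemanded nodes; the second demand re-runs nothing.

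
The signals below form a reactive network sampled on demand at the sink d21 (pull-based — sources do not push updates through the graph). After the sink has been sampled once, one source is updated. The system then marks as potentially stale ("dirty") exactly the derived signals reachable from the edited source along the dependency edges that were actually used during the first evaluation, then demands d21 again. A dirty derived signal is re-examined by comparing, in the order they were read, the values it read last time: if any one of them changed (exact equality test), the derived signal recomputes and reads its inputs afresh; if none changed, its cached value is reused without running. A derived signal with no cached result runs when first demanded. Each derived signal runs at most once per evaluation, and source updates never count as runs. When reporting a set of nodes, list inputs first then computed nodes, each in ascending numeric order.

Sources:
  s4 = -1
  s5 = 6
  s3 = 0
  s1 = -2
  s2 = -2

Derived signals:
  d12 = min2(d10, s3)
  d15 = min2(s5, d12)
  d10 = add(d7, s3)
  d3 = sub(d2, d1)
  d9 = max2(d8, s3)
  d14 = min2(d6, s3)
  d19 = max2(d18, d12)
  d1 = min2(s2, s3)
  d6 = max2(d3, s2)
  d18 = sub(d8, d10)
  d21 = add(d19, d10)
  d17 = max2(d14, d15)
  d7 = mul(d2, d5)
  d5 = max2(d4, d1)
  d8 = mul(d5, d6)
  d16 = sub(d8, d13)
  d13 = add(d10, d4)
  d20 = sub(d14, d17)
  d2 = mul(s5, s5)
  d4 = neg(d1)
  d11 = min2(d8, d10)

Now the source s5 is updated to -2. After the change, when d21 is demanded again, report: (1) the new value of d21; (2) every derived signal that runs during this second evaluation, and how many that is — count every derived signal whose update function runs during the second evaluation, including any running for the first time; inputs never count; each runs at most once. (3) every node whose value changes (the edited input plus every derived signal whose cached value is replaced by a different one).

Initial pass — values computed on the first demand:
  d1 = min2(-2, 0) = -2
  d2 = mul(6, 6) = 36
  d3 = sub(36, -2) = 38
  d4 = neg(-2) = 2
  d5 = max2(2, -2) = 2
  d6 = max2(38, -2) = 38
  d7 = mul(36, 2) = 72
  d8 = mul(2, 38) = 76
  d10 = add(72, 0) = 72
  d12 = min2(72, 0) = 0
  d18 = sub(76, 72) = 4
  d19 = max2(4, 0) = 4
  d21 = add(4, 72) = 76

Second demand — change propagation:
  d2: re-runs because s5 6->-2; s5 6->-2; new result 4.
  d3: re-runs because d2 36->4; new result 6.
  d6: re-runs because d3 38->6; new result 6.
  d7: re-runs because d2 36->4; new result 8.
  d8: re-runs because d6 38->6; new result 12.
  d10: re-runs because d7 72->8; new result 8.
  d12: re-runs because d10 72->8; new result 0 (unchanged).
  d18: re-runs because d8 76->12; d10 72->8; new result 4 (unchanged).
  d19: re-examined; everything it read last time is the same (d18 unchanged, d12 unchanged) — cache 4 kept, no run.
  d21: re-runs because d10 72->8; new result 12.

The important point: at d19 every value read last time is unchanged, so the dirty flag clears without a run.

d21 now evaluates to 12.
Run set: d2, d3, d6, d7, d8, d10, d12, d18, d21 (9 run).
Changed values: s5, d2, d3, d6, d7, d8, d10, d21.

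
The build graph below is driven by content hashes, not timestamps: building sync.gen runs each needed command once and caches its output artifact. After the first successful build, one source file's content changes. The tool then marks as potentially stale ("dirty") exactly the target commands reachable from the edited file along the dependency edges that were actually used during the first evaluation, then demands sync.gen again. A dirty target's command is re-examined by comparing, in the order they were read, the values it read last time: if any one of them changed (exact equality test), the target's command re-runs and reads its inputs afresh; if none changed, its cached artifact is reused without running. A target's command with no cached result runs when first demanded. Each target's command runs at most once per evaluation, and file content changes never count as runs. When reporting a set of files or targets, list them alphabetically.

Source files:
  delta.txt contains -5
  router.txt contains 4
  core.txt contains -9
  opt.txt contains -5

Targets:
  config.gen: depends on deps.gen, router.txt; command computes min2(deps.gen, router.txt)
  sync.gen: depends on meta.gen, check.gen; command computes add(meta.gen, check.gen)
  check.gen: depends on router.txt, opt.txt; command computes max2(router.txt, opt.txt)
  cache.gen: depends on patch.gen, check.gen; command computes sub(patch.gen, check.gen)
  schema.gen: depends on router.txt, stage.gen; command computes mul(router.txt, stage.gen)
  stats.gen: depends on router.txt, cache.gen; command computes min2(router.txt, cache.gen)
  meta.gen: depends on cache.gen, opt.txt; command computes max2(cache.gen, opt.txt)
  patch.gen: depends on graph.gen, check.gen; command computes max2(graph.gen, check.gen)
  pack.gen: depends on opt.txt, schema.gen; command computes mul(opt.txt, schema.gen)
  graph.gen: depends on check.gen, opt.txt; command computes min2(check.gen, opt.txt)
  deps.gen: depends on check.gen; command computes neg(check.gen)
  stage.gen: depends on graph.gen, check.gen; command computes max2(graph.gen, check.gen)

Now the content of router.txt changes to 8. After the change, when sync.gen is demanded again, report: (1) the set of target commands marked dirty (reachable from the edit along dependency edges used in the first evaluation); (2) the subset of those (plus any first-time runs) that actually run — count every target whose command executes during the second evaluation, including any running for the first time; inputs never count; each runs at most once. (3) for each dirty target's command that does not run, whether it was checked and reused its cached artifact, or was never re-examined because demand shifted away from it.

Dirty set: cache.gen, check.gen, graph.gen, meta.gen, patch.gen, sync.gen.
Run set: cache.gen, check.gen, graph.gen, patch.gen, sync.gen (5 run).
Re-examined without running (cache reused): meta.gen.
The important point: at meta.gen every value read last time is unchanged, so the dirty flag clears without a run.

Initial pass — values computed on the first demand:
  check.gen = max2(4, -5) = 4
  graph.gen = min2(4, -5) = -5
  patch.gen = max2(-5, 4) = 4
  cache.gen = sub(4, 4) = 0
  meta.gen = max2(0, -5) = 0
  sync.gen = add(0, 4) = 4

Second demand — change propagation:
  check.gen: re-runs because router.txt 4->8; new result 8.
  graph.gen: re-runs because check.gen 4->8; new result -5 (unchanged).
  patch.gen: re-runs because check.gen 4->8; new result 8.
  cache.gen: re-runs because patch.gen 4->8; check.gen 4->8; new result 0 (unchanged).
  meta.gen: re-examined; everything it read last time is the same (cache.gen unchanged, opt.txt unchanged) — cache 0 kept, no run.
  sync.gen: re-runs because check.gen 4->8; new result 8.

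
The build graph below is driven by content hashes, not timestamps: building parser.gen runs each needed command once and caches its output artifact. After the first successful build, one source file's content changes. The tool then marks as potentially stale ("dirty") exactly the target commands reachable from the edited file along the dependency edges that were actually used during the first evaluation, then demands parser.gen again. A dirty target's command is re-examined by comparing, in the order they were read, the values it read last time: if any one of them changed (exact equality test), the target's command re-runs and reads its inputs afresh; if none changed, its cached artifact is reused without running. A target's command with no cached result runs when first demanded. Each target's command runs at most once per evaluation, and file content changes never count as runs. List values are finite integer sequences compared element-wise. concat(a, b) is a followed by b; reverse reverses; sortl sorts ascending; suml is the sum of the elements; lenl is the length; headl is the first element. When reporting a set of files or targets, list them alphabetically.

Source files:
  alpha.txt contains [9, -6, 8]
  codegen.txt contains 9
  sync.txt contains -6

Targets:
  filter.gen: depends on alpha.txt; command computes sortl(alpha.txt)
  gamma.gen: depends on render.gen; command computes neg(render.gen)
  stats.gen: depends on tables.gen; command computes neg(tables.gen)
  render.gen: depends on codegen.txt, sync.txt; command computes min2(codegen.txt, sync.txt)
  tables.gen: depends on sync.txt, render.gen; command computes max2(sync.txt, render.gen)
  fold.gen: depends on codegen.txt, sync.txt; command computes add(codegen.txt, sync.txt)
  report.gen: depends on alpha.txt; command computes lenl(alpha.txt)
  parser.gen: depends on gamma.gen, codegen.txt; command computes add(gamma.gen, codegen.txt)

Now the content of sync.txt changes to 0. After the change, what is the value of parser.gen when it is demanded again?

Initial pass — values computed on the first demand:
  render.gen = min2(9, -6) = -6
  gamma.gen = neg(-6) = 6
  parser.gen = add(6, 9) = 15

Second demand — change propagation:
  render.gen: re-runs because sync.txt -6->0; new result 0.
  gamma.gen: re-runs because render.gen -6->0; new result 0.
  parser.gen: re-runs because gamma.gen 6->0; new result 9.

parser.gen now evaluates to 9.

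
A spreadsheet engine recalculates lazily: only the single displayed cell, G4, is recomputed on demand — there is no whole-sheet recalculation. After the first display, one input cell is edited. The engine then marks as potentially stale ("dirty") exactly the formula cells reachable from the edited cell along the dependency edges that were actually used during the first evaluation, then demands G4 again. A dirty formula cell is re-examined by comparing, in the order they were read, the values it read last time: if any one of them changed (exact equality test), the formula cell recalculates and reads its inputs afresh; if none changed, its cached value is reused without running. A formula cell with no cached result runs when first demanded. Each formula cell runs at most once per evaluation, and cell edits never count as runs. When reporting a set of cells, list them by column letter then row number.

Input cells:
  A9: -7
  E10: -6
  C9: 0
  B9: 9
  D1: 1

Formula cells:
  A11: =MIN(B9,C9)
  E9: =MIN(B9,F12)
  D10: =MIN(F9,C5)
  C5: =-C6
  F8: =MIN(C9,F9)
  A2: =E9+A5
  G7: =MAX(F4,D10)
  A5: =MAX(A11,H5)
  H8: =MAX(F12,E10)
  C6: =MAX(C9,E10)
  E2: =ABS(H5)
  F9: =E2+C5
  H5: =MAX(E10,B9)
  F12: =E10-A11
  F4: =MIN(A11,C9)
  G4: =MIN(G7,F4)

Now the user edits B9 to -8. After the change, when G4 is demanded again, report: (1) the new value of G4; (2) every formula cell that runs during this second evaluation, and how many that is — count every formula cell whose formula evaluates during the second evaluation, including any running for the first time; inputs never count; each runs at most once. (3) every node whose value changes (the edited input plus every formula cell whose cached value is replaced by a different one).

New value of G4: -8.
Formula cells that run: A11, D10, E2, F4, F9, G4, G7, H5 — 8 in total.
Values that change: A11, B9, E2, F4, F9, G4, H5.

First evaluation (everything demanded from the output):
  A11 = MIN(9, 0) = 0
  C6 = MAX(0, -6) = 0
  C5 = -(0) = 0
  F4 = MIN(0, 0) = 0
  H5 = MAX(-6, 9) = 9
  E2 = ABS(9) = 9
  F9 = 9 + 0 = 9
  D10 = MIN(9, 0) = 0
  G7 = MAX(0, 0) = 0
  G4 = MIN(0, 0) = 0

Propagation after the edit:
  A11: runs — B9 9->-8; result -8.
  F4: runs — A11 0->-8; result -8.
  H5: runs — B9 9->-8; result -6.
  E2: runs — H5 9->-6; result 6.
  F9: runs — E2 9->6; result 6.
  D10: runs — F9 9->6; result 0 (same value as before).
  G7: runs — F4 0->-8; result 0 (same value as before).
  G4: runs — F4 0->-8; result -8.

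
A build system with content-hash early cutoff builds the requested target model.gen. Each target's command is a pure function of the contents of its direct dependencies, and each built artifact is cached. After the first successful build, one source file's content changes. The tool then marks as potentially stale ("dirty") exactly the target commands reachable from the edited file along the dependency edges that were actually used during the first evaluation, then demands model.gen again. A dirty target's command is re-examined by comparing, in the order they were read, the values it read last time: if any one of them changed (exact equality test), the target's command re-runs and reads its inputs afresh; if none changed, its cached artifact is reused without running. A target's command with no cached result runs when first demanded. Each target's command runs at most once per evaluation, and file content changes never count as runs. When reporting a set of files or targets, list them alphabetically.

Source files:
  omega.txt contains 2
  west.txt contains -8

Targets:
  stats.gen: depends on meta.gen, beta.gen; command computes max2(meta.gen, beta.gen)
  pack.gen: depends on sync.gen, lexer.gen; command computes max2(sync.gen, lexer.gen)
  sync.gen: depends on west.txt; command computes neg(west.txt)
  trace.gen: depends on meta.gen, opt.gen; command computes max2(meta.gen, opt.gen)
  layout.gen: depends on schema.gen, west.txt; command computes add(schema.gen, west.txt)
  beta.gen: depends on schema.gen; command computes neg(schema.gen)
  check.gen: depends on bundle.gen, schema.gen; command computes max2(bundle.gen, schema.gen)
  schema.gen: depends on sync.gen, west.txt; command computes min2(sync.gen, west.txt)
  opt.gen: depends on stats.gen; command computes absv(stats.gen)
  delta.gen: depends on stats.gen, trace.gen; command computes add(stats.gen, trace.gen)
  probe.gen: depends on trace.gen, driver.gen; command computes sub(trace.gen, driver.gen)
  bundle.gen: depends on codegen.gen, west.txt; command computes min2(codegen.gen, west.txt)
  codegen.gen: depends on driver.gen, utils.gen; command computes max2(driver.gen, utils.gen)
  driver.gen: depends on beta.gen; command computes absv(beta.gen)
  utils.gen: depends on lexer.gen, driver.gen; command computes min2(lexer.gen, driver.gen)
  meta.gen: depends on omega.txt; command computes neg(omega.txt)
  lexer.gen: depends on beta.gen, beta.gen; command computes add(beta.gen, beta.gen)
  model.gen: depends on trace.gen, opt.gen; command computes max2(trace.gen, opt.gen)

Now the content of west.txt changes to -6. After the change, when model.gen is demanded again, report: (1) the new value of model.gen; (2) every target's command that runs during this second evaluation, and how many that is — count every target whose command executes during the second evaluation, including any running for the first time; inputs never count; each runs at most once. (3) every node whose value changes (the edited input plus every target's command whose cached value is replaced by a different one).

First evaluation (everything demanded from the output):
  meta.gen = neg(2) = -2
  sync.gen = neg(-8) = 8
  schema.gen = min2(8, -8) = -8
  beta.gen = neg(-8) = 8
  stats.gen = max2(-2, 8) = 8
  opt.gen = absv(8) = 8
  trace.gen = max2(-2, 8) = 8
  model.gen = max2(8, 8) = 8

Propagation after the edit:
  sync.gen: runs — west.txt -8->-6; result 6.
  schema.gen: runs — sync.gen 8->6; west.txt -8->-6; result -6.
  beta.gen: runs — schema.gen -8->-6; result 6.
  stats.gen: runs — beta.gen 8->6; result 6.
  opt.gen: runs — stats.gen 8->6; result 6.
  trace.gen: runs — opt.gen 8->6; result 6.
  model.gen: runs — trace.gen 8->6; opt.gen 8->6; result 6.

New value of model.gen: 6.
Target commands that run: beta.gen, model.gen, opt.gen, schema.gen, stats.gen, sync.gen, trace.gen — 7 in total.
Values that change: beta.gen, model.gen, opt.gen, schema.gen, stats.gen, sync.gen, trace.gen, west.txt.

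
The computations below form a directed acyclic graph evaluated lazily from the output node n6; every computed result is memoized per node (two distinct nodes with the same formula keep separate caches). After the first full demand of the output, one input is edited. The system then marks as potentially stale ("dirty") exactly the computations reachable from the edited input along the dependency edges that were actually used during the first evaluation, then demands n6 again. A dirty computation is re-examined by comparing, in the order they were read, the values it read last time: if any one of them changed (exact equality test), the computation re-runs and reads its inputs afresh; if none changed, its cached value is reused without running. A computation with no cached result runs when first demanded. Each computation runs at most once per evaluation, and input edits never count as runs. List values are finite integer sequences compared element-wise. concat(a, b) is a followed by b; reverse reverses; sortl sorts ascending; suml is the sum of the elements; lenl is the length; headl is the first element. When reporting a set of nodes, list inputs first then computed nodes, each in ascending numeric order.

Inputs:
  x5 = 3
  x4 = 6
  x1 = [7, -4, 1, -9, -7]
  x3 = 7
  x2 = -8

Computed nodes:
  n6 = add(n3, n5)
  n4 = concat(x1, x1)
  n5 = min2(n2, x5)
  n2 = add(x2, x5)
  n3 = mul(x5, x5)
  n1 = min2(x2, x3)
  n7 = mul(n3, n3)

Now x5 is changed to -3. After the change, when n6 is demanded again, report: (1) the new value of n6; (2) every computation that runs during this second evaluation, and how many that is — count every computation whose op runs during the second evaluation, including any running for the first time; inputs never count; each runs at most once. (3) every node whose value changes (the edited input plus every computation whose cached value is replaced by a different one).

Demanding n6 again yields -2.
4 computations run: n2, n3, n5, n6.
The nodes whose values change: x5, n2, n5, n6.

First demand of the output computes:
  n2 = add(-8, 3) = -5
  n3 = mul(3, 3) = 9
  n5 = min2(-5, 3) = -5
  n6 = add(9, -5) = 4

After the edit, cleaning proceeds:
  n2: a read changed (x5 3->-3) — executes, giving -11.
  n3: a read changed (x5 3->-3; x5 3->-3) — executes, giving 9 — identical to its old value.
  n5: a read changed (n2 -5->-11; x5 3->-3) — executes, giving -11.
  n6: a read changed (n5 -5->-11) — executes, giving -2.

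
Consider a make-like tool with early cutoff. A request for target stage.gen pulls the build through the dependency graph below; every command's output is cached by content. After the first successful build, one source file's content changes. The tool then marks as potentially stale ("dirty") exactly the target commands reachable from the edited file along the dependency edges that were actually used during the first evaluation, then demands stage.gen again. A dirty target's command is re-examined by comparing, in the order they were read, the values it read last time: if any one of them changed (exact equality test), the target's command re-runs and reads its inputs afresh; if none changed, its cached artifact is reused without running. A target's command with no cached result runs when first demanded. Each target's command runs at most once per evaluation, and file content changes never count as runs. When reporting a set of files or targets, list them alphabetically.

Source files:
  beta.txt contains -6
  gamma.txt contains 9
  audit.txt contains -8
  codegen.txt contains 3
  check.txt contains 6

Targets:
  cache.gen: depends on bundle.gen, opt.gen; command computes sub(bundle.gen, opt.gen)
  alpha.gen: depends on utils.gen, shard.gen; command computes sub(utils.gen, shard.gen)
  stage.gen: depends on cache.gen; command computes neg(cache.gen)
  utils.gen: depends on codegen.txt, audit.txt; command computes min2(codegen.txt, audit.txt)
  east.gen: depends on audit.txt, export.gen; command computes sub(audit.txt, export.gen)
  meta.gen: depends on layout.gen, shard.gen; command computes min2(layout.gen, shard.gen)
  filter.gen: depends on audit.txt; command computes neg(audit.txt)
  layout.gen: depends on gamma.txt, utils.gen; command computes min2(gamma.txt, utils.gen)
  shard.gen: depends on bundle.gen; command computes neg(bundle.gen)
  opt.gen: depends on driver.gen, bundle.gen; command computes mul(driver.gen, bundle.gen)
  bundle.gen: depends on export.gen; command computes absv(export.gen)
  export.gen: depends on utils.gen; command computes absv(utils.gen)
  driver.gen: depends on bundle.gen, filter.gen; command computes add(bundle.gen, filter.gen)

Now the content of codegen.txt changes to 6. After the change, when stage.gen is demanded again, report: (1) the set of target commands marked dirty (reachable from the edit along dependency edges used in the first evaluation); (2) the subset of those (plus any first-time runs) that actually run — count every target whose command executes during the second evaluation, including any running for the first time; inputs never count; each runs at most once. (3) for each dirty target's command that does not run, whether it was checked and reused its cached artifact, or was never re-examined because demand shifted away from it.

The edit dirties: bundle.gen, cache.gen, driver.gen, export.gen, opt.gen, stage.gen, utils.gen.
1 target commands run: utils.gen.
Cache hits after checking: bundle.gen, cache.gen, driver.gen, export.gen, opt.gen, stage.gen.
Note the absorption at utils.gen: it re-runs yet its value is the same, leaving the output's value untouched.

First demand of the output computes:
  filter.gen = neg(-8) = 8
  utils.gen = min2(3, -8) = -8
  export.gen = absv(-8) = 8
  bundle.gen = absv(8) = 8
  driver.gen = add(8, 8) = 16
  opt.gen = mul(16, 8) = 128
  cache.gen = sub(8, 128) = -120
  stage.gen = neg(-120) = 120

After the edit, cleaning proceeds:
  utils.gen: a read changed (codegen.txt 3->6) — executes, giving -8 — identical to its old value.
  export.gen: dirty, but its reads are unchanged (utils.gen unchanged); cached 8 stands.
  bundle.gen: dirty, but its reads are unchanged (export.gen unchanged); cached 8 stands.
  driver.gen: dirty, but its reads are unchanged (bundle.gen unchanged, filter.gen unchanged); cached 16 stands.
  opt.gen: dirty, but its reads are unchanged (driver.gen unchanged, bundle.gen unchanged); cached 128 stands.
  cache.gen: dirty, but its reads are unchanged (bundle.gen unchanged, opt.gen unchanged); cached -120 stands.
  stage.gen: dirty, but its reads are unchanged (cache.gen unchanged); cached 120 stands.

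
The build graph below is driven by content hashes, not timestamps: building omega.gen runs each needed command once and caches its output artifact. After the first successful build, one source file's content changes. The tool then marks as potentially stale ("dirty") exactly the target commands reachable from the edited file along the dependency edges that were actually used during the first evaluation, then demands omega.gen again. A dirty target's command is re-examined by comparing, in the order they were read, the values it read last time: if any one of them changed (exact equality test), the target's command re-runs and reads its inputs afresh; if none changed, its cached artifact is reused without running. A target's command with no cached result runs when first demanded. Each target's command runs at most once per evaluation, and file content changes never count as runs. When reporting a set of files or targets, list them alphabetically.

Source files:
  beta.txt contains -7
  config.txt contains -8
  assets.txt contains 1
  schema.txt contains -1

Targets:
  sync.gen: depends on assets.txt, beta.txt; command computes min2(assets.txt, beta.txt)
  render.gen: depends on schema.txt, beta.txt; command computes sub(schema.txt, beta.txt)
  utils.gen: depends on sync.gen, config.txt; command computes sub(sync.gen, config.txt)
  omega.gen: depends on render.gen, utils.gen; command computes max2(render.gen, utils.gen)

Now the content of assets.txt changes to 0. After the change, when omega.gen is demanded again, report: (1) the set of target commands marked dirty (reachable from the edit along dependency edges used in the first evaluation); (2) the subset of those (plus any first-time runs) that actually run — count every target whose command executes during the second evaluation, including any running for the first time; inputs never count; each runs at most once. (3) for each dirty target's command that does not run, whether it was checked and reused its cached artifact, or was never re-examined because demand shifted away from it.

Dirty set: omega.gen, sync.gen, utils.gen.
Run set: sync.gen (1 run).
Re-examined without running (cache reused): omega.gen, utils.gen.
The important point: sync.gen recomputes to an identical value, and the output ends up unchanged.

Initial pass — values computed on the first demand:
  render.gen = sub(-1, -7) = 6
  sync.gen = min2(1, -7) = -7
  utils.gen = sub(-7, -8) = 1
  omega.gen = max2(6, 1) = 6

Second demand — change propagation:
  sync.gen: re-runs because assets.txt 1->0; new result -7 (unchanged).
  utils.gen: re-examined; everything it read last time is the same (sync.gen unchanged, config.txt unchanged) — cache 1 kept, no run.
  omega.gen: re-examined; everything it read last time is the same (render.gen unchanged, utils.gen unchanged) — cache 6 kept, no run.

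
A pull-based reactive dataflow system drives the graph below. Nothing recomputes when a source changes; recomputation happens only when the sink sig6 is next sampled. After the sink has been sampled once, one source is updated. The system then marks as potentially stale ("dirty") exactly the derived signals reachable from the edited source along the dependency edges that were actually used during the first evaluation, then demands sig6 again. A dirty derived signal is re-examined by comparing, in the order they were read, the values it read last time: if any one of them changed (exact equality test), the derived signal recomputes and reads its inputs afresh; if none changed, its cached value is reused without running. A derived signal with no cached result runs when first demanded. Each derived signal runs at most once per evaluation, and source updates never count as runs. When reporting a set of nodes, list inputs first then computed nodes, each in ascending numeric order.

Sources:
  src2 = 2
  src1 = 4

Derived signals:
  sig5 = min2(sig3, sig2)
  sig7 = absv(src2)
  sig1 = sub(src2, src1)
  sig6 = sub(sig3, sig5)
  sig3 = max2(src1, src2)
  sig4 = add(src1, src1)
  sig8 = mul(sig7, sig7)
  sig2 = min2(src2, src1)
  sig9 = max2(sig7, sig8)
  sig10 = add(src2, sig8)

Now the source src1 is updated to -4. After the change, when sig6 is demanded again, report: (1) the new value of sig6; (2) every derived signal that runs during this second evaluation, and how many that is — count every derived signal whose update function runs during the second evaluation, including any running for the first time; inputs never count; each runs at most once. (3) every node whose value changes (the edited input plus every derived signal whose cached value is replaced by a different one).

New value of sig6: 6.
Derived signals that run: sig2, sig3, sig5, sig6 — 4 in total.
Values that change: src1, sig2, sig3, sig5, sig6.

First evaluation (everything demanded from the output):
  sig2 = min2(2, 4) = 2
  sig3 = max2(4, 2) = 4
  sig5 = min2(4, 2) = 2
  sig6 = sub(4, 2) = 2

Propagation after the edit:
  sig2: runs — src1 4->-4; result -4.
  sig3: runs — src1 4->-4; result 2.
  sig5: runs — sig3 4->2; sig2 2->-4; result -4.
  sig6: runs — sig3 4->2; sig5 2->-4; result 6.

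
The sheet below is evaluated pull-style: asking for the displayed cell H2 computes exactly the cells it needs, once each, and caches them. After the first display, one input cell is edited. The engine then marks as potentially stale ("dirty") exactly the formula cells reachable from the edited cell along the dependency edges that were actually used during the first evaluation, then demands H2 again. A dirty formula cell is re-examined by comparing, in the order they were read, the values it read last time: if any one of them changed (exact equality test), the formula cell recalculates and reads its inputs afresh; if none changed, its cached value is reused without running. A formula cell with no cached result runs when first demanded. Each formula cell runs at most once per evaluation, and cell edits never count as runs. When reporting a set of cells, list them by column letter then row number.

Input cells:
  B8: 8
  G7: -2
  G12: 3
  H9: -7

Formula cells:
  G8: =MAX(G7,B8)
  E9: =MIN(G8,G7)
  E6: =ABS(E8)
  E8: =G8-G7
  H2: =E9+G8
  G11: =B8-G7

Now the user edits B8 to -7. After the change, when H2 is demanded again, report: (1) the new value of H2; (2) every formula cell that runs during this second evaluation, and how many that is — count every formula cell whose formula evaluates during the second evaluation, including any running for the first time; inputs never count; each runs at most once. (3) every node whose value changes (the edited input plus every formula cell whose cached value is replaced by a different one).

First demand of the output computes:
  G8 = MAX(-2, 8) = 8
  E9 = MIN(8, -2) = -2
  H2 = -2 + 8 = 6

After the edit, cleaning proceeds:
  G8: a read changed (B8 8->-7) — executes, giving -2.
  E9: a read changed (G8 8->-2) — executes, giving -2 — identical to its old value.
  H2: a read changed (G8 8->-2) — executes, giving -4.

Demanding H2 again yields -4.
3 formula cells run: E9, G8, H2.
The nodes whose values change: B8, G8, H2.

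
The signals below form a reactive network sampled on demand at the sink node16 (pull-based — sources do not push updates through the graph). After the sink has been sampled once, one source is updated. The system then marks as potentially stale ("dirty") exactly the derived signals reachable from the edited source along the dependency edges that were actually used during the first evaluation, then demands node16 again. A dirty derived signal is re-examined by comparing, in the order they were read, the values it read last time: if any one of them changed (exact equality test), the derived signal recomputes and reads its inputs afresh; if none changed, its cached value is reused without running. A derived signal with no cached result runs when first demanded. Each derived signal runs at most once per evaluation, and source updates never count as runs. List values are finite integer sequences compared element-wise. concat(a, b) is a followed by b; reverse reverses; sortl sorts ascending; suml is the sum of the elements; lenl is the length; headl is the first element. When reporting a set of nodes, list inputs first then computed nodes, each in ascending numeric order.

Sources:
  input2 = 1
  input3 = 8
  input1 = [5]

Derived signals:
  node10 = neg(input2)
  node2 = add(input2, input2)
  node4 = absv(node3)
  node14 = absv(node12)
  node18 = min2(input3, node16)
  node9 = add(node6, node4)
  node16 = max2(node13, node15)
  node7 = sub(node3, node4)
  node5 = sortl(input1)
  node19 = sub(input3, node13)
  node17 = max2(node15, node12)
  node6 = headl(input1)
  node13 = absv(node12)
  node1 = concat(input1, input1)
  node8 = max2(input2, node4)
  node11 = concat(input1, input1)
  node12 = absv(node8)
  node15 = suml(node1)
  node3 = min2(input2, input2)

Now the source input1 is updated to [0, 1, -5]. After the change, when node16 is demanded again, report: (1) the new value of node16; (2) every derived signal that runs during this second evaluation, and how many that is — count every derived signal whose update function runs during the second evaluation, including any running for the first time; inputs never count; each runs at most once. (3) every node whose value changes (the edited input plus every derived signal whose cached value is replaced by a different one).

node16 now evaluates to 1.
Run set: node1, node15, node16 (3 run).
Changed values: input1, node1, node15, node16.

Initial pass — values computed on the first demand:
  node1 = concat([5], [5]) = [5, 5]
  node3 = min2(1, 1) = 1
  node4 = absv(1) = 1
  node8 = max2(1, 1) = 1
  node12 = absv(1) = 1
  node13 = absv(1) = 1
  node15 = suml([5, 5]) = 10
  node16 = max2(1, 10) = 10

Second demand — change propagation:
  node1: re-runs because input1 [5]->[0, 1, -5]; input1 [5]->[0, 1, -5]; new result [0, 1, -5, 0, 1, -5].
  node15: re-runs because node1 [5, 5]->[0, 1, -5, 0, 1, -5]; new result -8.
  node16: re-runs because node15 10->-8; new result 1.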